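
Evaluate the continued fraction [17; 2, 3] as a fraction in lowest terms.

Using pₖ = aₖpₖ₋₁ + pₖ₋₂ and qₖ = aₖqₖ₋₁ + qₖ₋₂:
  k=0: a=17, p=17, q=1
  k=1: a=2, p=35, q=2
  k=2: a=3, p=122, q=7

122/7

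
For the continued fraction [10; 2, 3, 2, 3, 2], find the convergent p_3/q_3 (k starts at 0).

167/16

Using pₖ = aₖpₖ₋₁ + pₖ₋₂, qₖ = aₖqₖ₋₁ + qₖ₋₂ (with p₋₁=1, p₋₂=0, q₋₁=0, q₋₂=1):
  k=0: a=10, p=10, q=1
  k=1: a=2, p=21, q=2
  k=2: a=3, p=73, q=7
  k=3: a=2, p=167, q=16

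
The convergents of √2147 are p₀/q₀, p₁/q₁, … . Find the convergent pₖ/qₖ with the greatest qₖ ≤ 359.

6487/140

√2147 = [46; 2, 1, 45, 1, 2, 92, …] (period length 6).
Convergents:
  p_0/q_0 = 46/1
  p_1/q_1 = 93/2
  p_2/q_2 = 139/3
  p_3/q_3 = 6348/137
  p_4/q_4 = 6487/140
  p_5/q_5 = 19322/417
q_4 = 140 ≤ 359 < 417 = q_5, so the answer is 6487/140.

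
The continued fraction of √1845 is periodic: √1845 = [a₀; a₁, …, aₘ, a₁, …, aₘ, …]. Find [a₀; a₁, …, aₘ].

[42; 1, 20, 2, 20, 1, 84]

a₀ = ⌊√1845⌋ = 42.
With m₀=0, d₀=1 and mₖ₊₁ = dₖaₖ − mₖ, dₖ₊₁ = (n − mₖ₊₁²)/dₖ, aₖ₊₁ = ⌊(a₀+mₖ₊₁)/dₖ₊₁⌋:
  k=1: m=42, d=81, a=1
  k=2: m=39, d=4, a=20
  k=3: m=41, d=41, a=2
  k=4: m=41, d=4, a=20
  k=5: m=39, d=81, a=1
  k=6: m=42, d=1, a=84
d=1 and a=2a₀=84 at k=6, so the next step gives (m, d) = (42, 81) again — its k=1 value — and the period has length 6.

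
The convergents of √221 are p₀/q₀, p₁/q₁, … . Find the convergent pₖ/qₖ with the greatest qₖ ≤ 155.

√221 = [14; 1, 6, 2, 6, 1, 28, …] (period length 6).
Convergents:
  p_0/q_0 = 14/1
  p_1/q_1 = 15/1
  p_2/q_2 = 104/7
  p_3/q_3 = 223/15
  p_4/q_4 = 1442/97
  p_5/q_5 = 1665/112
  p_6/q_6 = 48062/3233
q_5 = 112 ≤ 155 < 3233 = q_6, so the answer is 1665/112.

1665/112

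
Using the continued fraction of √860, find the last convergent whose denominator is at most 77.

√860 = [29; 3, 14, 3, 58, …] (period length 4).
Convergents:
  p_0/q_0 = 29/1
  p_1/q_1 = 88/3
  p_2/q_2 = 1261/43
  p_3/q_3 = 3871/132
q_2 = 43 ≤ 77 < 132 = q_3, so the answer is 1261/43.

1261/43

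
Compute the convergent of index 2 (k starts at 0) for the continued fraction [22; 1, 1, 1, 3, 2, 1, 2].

Using pₖ = aₖpₖ₋₁ + pₖ₋₂, qₖ = aₖqₖ₋₁ + qₖ₋₂ (with p₋₁=1, p₋₂=0, q₋₁=0, q₋₂=1):
  k=0: a=22, p=22, q=1
  k=1: a=1, p=23, q=1
  k=2: a=1, p=45, q=2

45/2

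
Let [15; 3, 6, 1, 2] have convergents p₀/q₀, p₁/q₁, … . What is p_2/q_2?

Using pₖ = aₖpₖ₋₁ + pₖ₋₂, qₖ = aₖqₖ₋₁ + qₖ₋₂ (with p₋₁=1, p₋₂=0, q₋₁=0, q₋₂=1):
  k=0: a=15, p=15, q=1
  k=1: a=3, p=46, q=3
  k=2: a=6, p=291, q=19

291/19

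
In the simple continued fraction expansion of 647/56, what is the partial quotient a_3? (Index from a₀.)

647 = 11·56 + 31   →  a_0 = 11
56 = 1·31 + 25   →  a_1 = 1
31 = 1·25 + 6   →  a_2 = 1
25 = 4·6 + 1   →  a_3 = 4

4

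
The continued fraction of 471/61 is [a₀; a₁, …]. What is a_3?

471 = 7·61 + 44   →  a_0 = 7
61 = 1·44 + 17   →  a_1 = 1
44 = 2·17 + 10   →  a_2 = 2
17 = 1·10 + 7   →  a_3 = 1

1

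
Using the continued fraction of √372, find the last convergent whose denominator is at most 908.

√372 = [19; 3, 2, 12, 2, 3, 38, …] (period length 6).
Convergents:
  p_0/q_0 = 19/1
  p_1/q_1 = 58/3
  p_2/q_2 = 135/7
  p_3/q_3 = 1678/87
  p_4/q_4 = 3491/181
  p_5/q_5 = 12151/630
  p_6/q_6 = 465229/24121
q_5 = 630 ≤ 908 < 24121 = q_6, so the answer is 12151/630.

12151/630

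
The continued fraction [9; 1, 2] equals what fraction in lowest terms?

29/3

Using pₖ = aₖpₖ₋₁ + pₖ₋₂ and qₖ = aₖqₖ₋₁ + qₖ₋₂:
  k=0: a=9, p=9, q=1
  k=1: a=1, p=10, q=1
  k=2: a=2, p=29, q=3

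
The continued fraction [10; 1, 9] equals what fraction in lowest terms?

109/10

Fold from the inside: start with 9/1.
  1 + 1/9 = 10/9
  10 + 9/10 = 109/10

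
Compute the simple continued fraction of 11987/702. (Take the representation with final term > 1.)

11987 = 17×702 + 53
702 = 13×53 + 13
53 = 4×13 + 1
13 = 13×1 + 0  (stop)
So 11987/702 = [17; 13, 4, 13].

[17; 13, 4, 13]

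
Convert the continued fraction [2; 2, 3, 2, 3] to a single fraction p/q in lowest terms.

134/55

Fold from the inside: start with 3/1.
  2 + 1/3 = 7/3
  3 + 3/7 = 24/7
  2 + 7/24 = 55/24
  2 + 24/55 = 134/55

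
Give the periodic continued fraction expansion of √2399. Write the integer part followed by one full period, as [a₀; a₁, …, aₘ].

[48; 1, 47, 1, 96]

a₀ = ⌊√2399⌋ = 48.
With m₀=0, d₀=1 and mₖ₊₁ = dₖaₖ − mₖ, dₖ₊₁ = (n − mₖ₊₁²)/dₖ, aₖ₊₁ = ⌊(a₀+mₖ₊₁)/dₖ₊₁⌋:
  k=1: m=48, d=95, a=1
  k=2: m=47, d=2, a=47
  k=3: m=47, d=95, a=1
  k=4: m=48, d=1, a=96
d=1 and a=2a₀=96 at k=4, so the next step gives (m, d) = (48, 95) again — its k=1 value — and the period has length 4.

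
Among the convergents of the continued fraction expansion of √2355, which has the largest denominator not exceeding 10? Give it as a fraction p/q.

97/2

√2355 = [48; 1, 1, 8, 3, 8, 1, 1, 96, …] (period length 8).
Convergents:
  p_0/q_0 = 48/1
  p_1/q_1 = 49/1
  p_2/q_2 = 97/2
  p_3/q_3 = 825/17
q_2 = 2 ≤ 10 < 17 = q_3, so the answer is 97/2.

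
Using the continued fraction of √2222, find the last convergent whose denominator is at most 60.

√2222 = [47; 7, 4, 7, 94, …] (period length 4).
Convergents:
  p_0/q_0 = 47/1
  p_1/q_1 = 330/7
  p_2/q_2 = 1367/29
  p_3/q_3 = 9899/210
q_2 = 29 ≤ 60 < 210 = q_3, so the answer is 1367/29.

1367/29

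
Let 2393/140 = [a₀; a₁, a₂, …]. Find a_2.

1

2393 = 17·140 + 13   →  a_0 = 17
140 = 10·13 + 10   →  a_1 = 10
13 = 1·10 + 3   →  a_2 = 1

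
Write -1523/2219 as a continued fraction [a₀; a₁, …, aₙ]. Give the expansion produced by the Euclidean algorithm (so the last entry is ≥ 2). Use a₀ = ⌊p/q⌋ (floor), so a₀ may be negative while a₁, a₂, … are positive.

[-1; 3, 5, 3, 5, 8]

-1523 = -1×2219 + 696
2219 = 3×696 + 131
696 = 5×131 + 41
131 = 3×41 + 8
41 = 5×8 + 1
8 = 8×1 + 0  (stop)
So -1523/2219 = [-1; 3, 5, 3, 5, 8].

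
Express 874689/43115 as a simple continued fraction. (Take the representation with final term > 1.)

874689 = 20*43115 + 12389
43115 = 3*12389 + 5948
12389 = 2*5948 + 493
5948 = 12*493 + 32
493 = 15*32 + 13
32 = 2*13 + 6
13 = 2*6 + 1
6 = 6*1 + 0  (stop)
So 874689/43115 = [20; 3, 2, 12, 15, 2, 2, 6].

[20; 3, 2, 12, 15, 2, 2, 6]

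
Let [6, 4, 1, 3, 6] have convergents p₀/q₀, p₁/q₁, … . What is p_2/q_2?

31/5

Using pₖ = aₖpₖ₋₁ + pₖ₋₂, qₖ = aₖqₖ₋₁ + qₖ₋₂ (with p₋₁=1, p₋₂=0, q₋₁=0, q₋₂=1):
  k=0: a=6, p=6, q=1
  k=1: a=4, p=25, q=4
  k=2: a=1, p=31, q=5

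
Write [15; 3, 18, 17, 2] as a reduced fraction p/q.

Fold from the inside: start with 2/1.
  17 + 1/2 = 35/2
  18 + 2/35 = 632/35
  3 + 35/632 = 1931/632
  15 + 632/1931 = 29597/1931

29597/1931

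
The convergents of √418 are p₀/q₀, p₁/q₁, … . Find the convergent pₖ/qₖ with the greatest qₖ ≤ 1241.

√418 = [20; 2, 4, 20, 4, 2, 40, …] (period length 6).
Convergents:
  p_0/q_0 = 20/1
  p_1/q_1 = 41/2
  p_2/q_2 = 184/9
  p_3/q_3 = 3721/182
  p_4/q_4 = 15068/737
  p_5/q_5 = 33857/1656
q_4 = 737 ≤ 1241 < 1656 = q_5, so the answer is 15068/737.

15068/737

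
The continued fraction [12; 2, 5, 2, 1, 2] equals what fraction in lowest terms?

Fold from the inside: start with 2/1.
  1 + 1/2 = 3/2
  2 + 2/3 = 8/3
  5 + 3/8 = 43/8
  2 + 8/43 = 94/43
  12 + 43/94 = 1171/94

1171/94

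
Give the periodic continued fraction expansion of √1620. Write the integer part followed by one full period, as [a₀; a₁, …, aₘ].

a₀ = ⌊√1620⌋ = 40.
With m₀=0, d₀=1 and mₖ₊₁ = dₖaₖ − mₖ, dₖ₊₁ = (n − mₖ₊₁²)/dₖ, aₖ₊₁ = ⌊(a₀+mₖ₊₁)/dₖ₊₁⌋:
  k=1: m=40, d=20, a=4
  k=2: m=40, d=1, a=80
d=1 and a=2a₀=80 at k=2, so the next step gives (m, d) = (40, 20) again — its k=1 value — and the period has length 2.

[40; 4, 80]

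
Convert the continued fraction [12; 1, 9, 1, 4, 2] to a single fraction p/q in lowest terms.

Using pₖ = aₖpₖ₋₁ + pₖ₋₂ and qₖ = aₖqₖ₋₁ + qₖ₋₂:
  k=0: a=12, p=12, q=1
  k=1: a=1, p=13, q=1
  k=2: a=9, p=129, q=10
  k=3: a=1, p=142, q=11
  k=4: a=4, p=697, q=54
  k=5: a=2, p=1536, q=119

1536/119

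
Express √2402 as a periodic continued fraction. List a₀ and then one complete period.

a₀ = ⌊√2402⌋ = 49.

[49; 98]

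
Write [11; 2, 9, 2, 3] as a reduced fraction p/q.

1595/139

Using pₖ = aₖpₖ₋₁ + pₖ₋₂ and qₖ = aₖqₖ₋₁ + qₖ₋₂:
  k=0: a=11, p=11, q=1
  k=1: a=2, p=23, q=2
  k=2: a=9, p=218, q=19
  k=3: a=2, p=459, q=40
  k=4: a=3, p=1595, q=139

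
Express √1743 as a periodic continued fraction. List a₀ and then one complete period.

[41; 1, 2, 1, 82]

a₀ = ⌊√1743⌋ = 41.
With m₀=0, d₀=1 and mₖ₊₁ = dₖaₖ − mₖ, dₖ₊₁ = (n − mₖ₊₁²)/dₖ, aₖ₊₁ = ⌊(a₀+mₖ₊₁)/dₖ₊₁⌋:
  k=1: m=41, d=62, a=1
  k=2: m=21, d=21, a=2
  k=3: m=21, d=62, a=1
  k=4: m=41, d=1, a=82
d=1 and a=2a₀=82 at k=4, so the next step gives (m, d) = (41, 62) again — its k=1 value — and the period has length 4.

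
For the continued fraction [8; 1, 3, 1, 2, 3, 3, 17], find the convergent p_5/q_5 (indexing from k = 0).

Using pₖ = aₖpₖ₋₁ + pₖ₋₂, qₖ = aₖqₖ₋₁ + qₖ₋₂ (with p₋₁=1, p₋₂=0, q₋₁=0, q₋₂=1):
  k=0: a=8, p=8, q=1
  k=1: a=1, p=9, q=1
  k=2: a=3, p=35, q=4
  k=3: a=1, p=44, q=5
  k=4: a=2, p=123, q=14
  k=5: a=3, p=413, q=47

413/47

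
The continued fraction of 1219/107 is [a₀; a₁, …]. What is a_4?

1219 = 11·107 + 42   →  a_0 = 11
107 = 2·42 + 23   →  a_1 = 2
42 = 1·23 + 19   →  a_2 = 1
23 = 1·19 + 4   →  a_3 = 1
19 = 4·4 + 3   →  a_4 = 4

4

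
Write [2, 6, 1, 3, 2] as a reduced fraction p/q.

131/61

Fold from the inside: start with 2/1.
  3 + 1/2 = 7/2
  1 + 2/7 = 9/7
  6 + 7/9 = 61/9
  2 + 9/61 = 131/61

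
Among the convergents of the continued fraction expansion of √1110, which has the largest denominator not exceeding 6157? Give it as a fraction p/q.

132567/3979

√1110 = [33; 3, 6, 3, 66, …] (period length 4).
Convergents:
  p_0/q_0 = 33/1
  p_1/q_1 = 100/3
  p_2/q_2 = 633/19
  p_3/q_3 = 1999/60
  p_4/q_4 = 132567/3979
  p_5/q_5 = 399700/11997
q_4 = 3979 ≤ 6157 < 11997 = q_5, so the answer is 132567/3979.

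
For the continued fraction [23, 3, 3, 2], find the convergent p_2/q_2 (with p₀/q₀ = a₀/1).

Using pₖ = aₖpₖ₋₁ + pₖ₋₂, qₖ = aₖqₖ₋₁ + qₖ₋₂ (with p₋₁=1, p₋₂=0, q₋₁=0, q₋₂=1):
  k=0: a=23, p=23, q=1
  k=1: a=3, p=70, q=3
  k=2: a=3, p=233, q=10

233/10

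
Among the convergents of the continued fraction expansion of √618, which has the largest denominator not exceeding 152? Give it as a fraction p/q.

1417/57

√618 = [24; 1, 6, 8, 6, 1, 48, …] (period length 6).
Convergents:
  p_0/q_0 = 24/1
  p_1/q_1 = 25/1
  p_2/q_2 = 174/7
  p_3/q_3 = 1417/57
  p_4/q_4 = 8676/349
q_3 = 57 ≤ 152 < 349 = q_4, so the answer is 1417/57.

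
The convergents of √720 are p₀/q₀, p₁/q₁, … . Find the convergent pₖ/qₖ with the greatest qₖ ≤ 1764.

√720 = [26; 1, 4, 1, 52, …] (period length 4).
Convergents:
  p_0/q_0 = 26/1
  p_1/q_1 = 27/1
  p_2/q_2 = 134/5
  p_3/q_3 = 161/6
  p_4/q_4 = 8506/317
  p_5/q_5 = 8667/323
  p_6/q_6 = 43174/1609
  p_7/q_7 = 51841/1932
q_6 = 1609 ≤ 1764 < 1932 = q_7, so the answer is 43174/1609.

43174/1609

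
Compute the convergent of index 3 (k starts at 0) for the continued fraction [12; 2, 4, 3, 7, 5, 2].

Using pₖ = aₖpₖ₋₁ + pₖ₋₂, qₖ = aₖqₖ₋₁ + qₖ₋₂ (with p₋₁=1, p₋₂=0, q₋₁=0, q₋₂=1):
  k=0: a=12, p=12, q=1
  k=1: a=2, p=25, q=2
  k=2: a=4, p=112, q=9
  k=3: a=3, p=361, q=29

361/29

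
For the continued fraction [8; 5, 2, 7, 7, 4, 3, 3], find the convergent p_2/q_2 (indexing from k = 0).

90/11

Using pₖ = aₖpₖ₋₁ + pₖ₋₂, qₖ = aₖqₖ₋₁ + qₖ₋₂ (with p₋₁=1, p₋₂=0, q₋₁=0, q₋₂=1):
  k=0: a=8, p=8, q=1
  k=1: a=5, p=41, q=5
  k=2: a=2, p=90, q=11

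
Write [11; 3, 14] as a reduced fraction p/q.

487/43

Using pₖ = aₖpₖ₋₁ + pₖ₋₂ and qₖ = aₖqₖ₋₁ + qₖ₋₂:
  k=0: a=11, p=11, q=1
  k=1: a=3, p=34, q=3
  k=2: a=14, p=487, q=43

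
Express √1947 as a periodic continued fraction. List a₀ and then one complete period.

[44; 8, 88]

a₀ = ⌊√1947⌋ = 44.
With m₀=0, d₀=1 and mₖ₊₁ = dₖaₖ − mₖ, dₖ₊₁ = (n − mₖ₊₁²)/dₖ, aₖ₊₁ = ⌊(a₀+mₖ₊₁)/dₖ₊₁⌋:
  k=1: m=44, d=11, a=8
  k=2: m=44, d=1, a=88
d=1 and a=2a₀=88 at k=2, so the next step gives (m, d) = (44, 11) again — its k=1 value — and the period has length 2.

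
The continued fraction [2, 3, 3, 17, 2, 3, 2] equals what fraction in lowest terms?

Using pₖ = aₖpₖ₋₁ + pₖ₋₂ and qₖ = aₖqₖ₋₁ + qₖ₋₂:
  k=0: a=2, p=2, q=1
  k=1: a=3, p=7, q=3
  k=2: a=3, p=23, q=10
  k=3: a=17, p=398, q=173
  k=4: a=2, p=819, q=356
  k=5: a=3, p=2855, q=1241
  k=6: a=2, p=6529, q=2838

6529/2838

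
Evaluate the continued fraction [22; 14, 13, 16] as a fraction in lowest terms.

Fold from the inside: start with 16/1.
  13 + 1/16 = 209/16
  14 + 16/209 = 2942/209
  22 + 209/2942 = 64933/2942

64933/2942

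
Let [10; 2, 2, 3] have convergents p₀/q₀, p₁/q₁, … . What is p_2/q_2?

Using pₖ = aₖpₖ₋₁ + pₖ₋₂, qₖ = aₖqₖ₋₁ + qₖ₋₂ (with p₋₁=1, p₋₂=0, q₋₁=0, q₋₂=1):
  k=0: a=10, p=10, q=1
  k=1: a=2, p=21, q=2
  k=2: a=2, p=52, q=5

52/5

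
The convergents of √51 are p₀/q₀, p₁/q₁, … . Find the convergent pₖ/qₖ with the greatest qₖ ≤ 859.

√51 = [7; 7, 14, …] (period length 2).
Convergents:
  p_0/q_0 = 7/1
  p_1/q_1 = 50/7
  p_2/q_2 = 707/99
  p_3/q_3 = 4999/700
  p_4/q_4 = 70693/9899
q_3 = 700 ≤ 859 < 9899 = q_4, so the answer is 4999/700.

4999/700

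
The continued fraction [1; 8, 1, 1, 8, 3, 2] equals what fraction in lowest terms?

1172/1049

Fold from the inside: start with 2/1.
  3 + 1/2 = 7/2
  8 + 2/7 = 58/7
  1 + 7/58 = 65/58
  1 + 58/65 = 123/65
  8 + 65/123 = 1049/123
  1 + 123/1049 = 1172/1049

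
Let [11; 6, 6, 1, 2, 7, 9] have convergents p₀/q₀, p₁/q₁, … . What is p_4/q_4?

1373/123

Using pₖ = aₖpₖ₋₁ + pₖ₋₂, qₖ = aₖqₖ₋₁ + qₖ₋₂ (with p₋₁=1, p₋₂=0, q₋₁=0, q₋₂=1):
  k=0: a=11, p=11, q=1
  k=1: a=6, p=67, q=6
  k=2: a=6, p=413, q=37
  k=3: a=1, p=480, q=43
  k=4: a=2, p=1373, q=123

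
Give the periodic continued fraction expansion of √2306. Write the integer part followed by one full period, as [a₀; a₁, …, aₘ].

a₀ = ⌊√2306⌋ = 48.

[48; 48, 96]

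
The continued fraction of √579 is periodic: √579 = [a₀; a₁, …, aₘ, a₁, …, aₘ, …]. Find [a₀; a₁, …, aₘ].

a₀ = ⌊√579⌋ = 24.
With m₀=0, d₀=1 and mₖ₊₁ = dₖaₖ − mₖ, dₖ₊₁ = (n − mₖ₊₁²)/dₖ, aₖ₊₁ = ⌊(a₀+mₖ₊₁)/dₖ₊₁⌋:
  k=1: m=24, d=3, a=16
  k=2: m=24, d=1, a=48
d=1 and a=2a₀=48 at k=2, so the next step gives (m, d) = (24, 3) again — its k=1 value — and the period has length 2.

[24; 16, 48]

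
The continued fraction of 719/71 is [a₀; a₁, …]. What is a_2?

719 = 10·71 + 9   →  a_0 = 10
71 = 7·9 + 8   →  a_1 = 7
9 = 1·8 + 1   →  a_2 = 1

1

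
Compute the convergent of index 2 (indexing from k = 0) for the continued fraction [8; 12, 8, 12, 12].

784/97

Using pₖ = aₖpₖ₋₁ + pₖ₋₂, qₖ = aₖqₖ₋₁ + qₖ₋₂ (with p₋₁=1, p₋₂=0, q₋₁=0, q₋₂=1):
  k=0: a=8, p=8, q=1
  k=1: a=12, p=97, q=12
  k=2: a=8, p=784, q=97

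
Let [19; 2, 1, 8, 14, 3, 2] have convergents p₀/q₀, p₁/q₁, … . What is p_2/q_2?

Using pₖ = aₖpₖ₋₁ + pₖ₋₂, qₖ = aₖqₖ₋₁ + qₖ₋₂ (with p₋₁=1, p₋₂=0, q₋₁=0, q₋₂=1):
  k=0: a=19, p=19, q=1
  k=1: a=2, p=39, q=2
  k=2: a=1, p=58, q=3

58/3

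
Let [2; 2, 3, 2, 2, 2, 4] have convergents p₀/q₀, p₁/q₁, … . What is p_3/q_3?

Using pₖ = aₖpₖ₋₁ + pₖ₋₂, qₖ = aₖqₖ₋₁ + qₖ₋₂ (with p₋₁=1, p₋₂=0, q₋₁=0, q₋₂=1):
  k=0: a=2, p=2, q=1
  k=1: a=2, p=5, q=2
  k=2: a=3, p=17, q=7
  k=3: a=2, p=39, q=16

39/16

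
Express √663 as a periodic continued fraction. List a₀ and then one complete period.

a₀ = ⌊√663⌋ = 25.
With m₀=0, d₀=1 and mₖ₊₁ = dₖaₖ − mₖ, dₖ₊₁ = (n − mₖ₊₁²)/dₖ, aₖ₊₁ = ⌊(a₀+mₖ₊₁)/dₖ₊₁⌋:
  k=1: m=25, d=38, a=1
  k=2: m=13, d=13, a=2
  k=3: m=13, d=38, a=1
  k=4: m=25, d=1, a=50
d=1 and a=2a₀=50 at k=4, so the next step gives (m, d) = (25, 38) again — its k=1 value — and the period has length 4.

[25; 1, 2, 1, 50]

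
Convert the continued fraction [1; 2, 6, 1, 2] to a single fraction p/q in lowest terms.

63/43

Fold from the inside: start with 2/1.
  1 + 1/2 = 3/2
  6 + 2/3 = 20/3
  2 + 3/20 = 43/20
  1 + 20/43 = 63/43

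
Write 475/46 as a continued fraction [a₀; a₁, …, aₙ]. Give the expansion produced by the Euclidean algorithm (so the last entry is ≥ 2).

[10; 3, 15]

475 = 10*46 + 15
46 = 3*15 + 1
15 = 15*1 + 0  (stop)
So 475/46 = [10; 3, 15].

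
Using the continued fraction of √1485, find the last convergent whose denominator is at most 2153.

82582/2143

√1485 = [38; 1, 1, 6, 1, 1, 76, …] (period length 6).
Convergents:
  p_0/q_0 = 38/1
  p_1/q_1 = 39/1
  p_2/q_2 = 77/2
  p_3/q_3 = 501/13
  p_4/q_4 = 578/15
  p_5/q_5 = 1079/28
  p_6/q_6 = 82582/2143
  p_7/q_7 = 83661/2171
q_6 = 2143 ≤ 2153 < 2171 = q_7, so the answer is 82582/2143.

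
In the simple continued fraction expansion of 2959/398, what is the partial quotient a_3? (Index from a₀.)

3

2959 = 7·398 + 173   →  a_0 = 7
398 = 2·173 + 52   →  a_1 = 2
173 = 3·52 + 17   →  a_2 = 3
52 = 3·17 + 1   →  a_3 = 3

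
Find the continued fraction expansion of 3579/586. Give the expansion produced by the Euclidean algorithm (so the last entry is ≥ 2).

3579 = 6·586 + 63
586 = 9·63 + 19
63 = 3·19 + 6
19 = 3·6 + 1
6 = 6·1 + 0  (stop)
So 3579/586 = [6; 9, 3, 3, 6].

[6; 9, 3, 3, 6]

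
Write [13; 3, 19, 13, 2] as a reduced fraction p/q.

Using pₖ = aₖpₖ₋₁ + pₖ₋₂ and qₖ = aₖqₖ₋₁ + qₖ₋₂:
  k=0: a=13, p=13, q=1
  k=1: a=3, p=40, q=3
  k=2: a=19, p=773, q=58
  k=3: a=13, p=10089, q=757
  k=4: a=2, p=20951, q=1572

20951/1572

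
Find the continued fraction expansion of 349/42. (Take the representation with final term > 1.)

349 = 8×42 + 13
42 = 3×13 + 3
13 = 4×3 + 1
3 = 3×1 + 0  (stop)
So 349/42 = [8; 3, 4, 3].

[8; 3, 4, 3]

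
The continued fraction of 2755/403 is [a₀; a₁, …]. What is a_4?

2

2755 = 6·403 + 337   →  a_0 = 6
403 = 1·337 + 66   →  a_1 = 1
337 = 5·66 + 7   →  a_2 = 5
66 = 9·7 + 3   →  a_3 = 9
7 = 2·3 + 1   →  a_4 = 2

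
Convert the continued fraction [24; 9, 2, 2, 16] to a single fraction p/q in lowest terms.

Fold from the inside: start with 16/1.
  2 + 1/16 = 33/16
  2 + 16/33 = 82/33
  9 + 33/82 = 771/82
  24 + 82/771 = 18586/771

18586/771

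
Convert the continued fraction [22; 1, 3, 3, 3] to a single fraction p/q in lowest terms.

Fold from the inside: start with 3/1.
  3 + 1/3 = 10/3
  3 + 3/10 = 33/10
  1 + 10/33 = 43/33
  22 + 33/43 = 979/43

979/43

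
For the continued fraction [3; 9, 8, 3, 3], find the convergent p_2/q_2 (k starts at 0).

Using pₖ = aₖpₖ₋₁ + pₖ₋₂, qₖ = aₖqₖ₋₁ + qₖ₋₂ (with p₋₁=1, p₋₂=0, q₋₁=0, q₋₂=1):
  k=0: a=3, p=3, q=1
  k=1: a=9, p=28, q=9
  k=2: a=8, p=227, q=73

227/73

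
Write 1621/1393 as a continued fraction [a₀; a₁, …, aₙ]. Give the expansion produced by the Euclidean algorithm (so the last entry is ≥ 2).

[1; 6, 9, 8, 3]

1621 = 1×1393 + 228
1393 = 6×228 + 25
228 = 9×25 + 3
25 = 8×3 + 1
3 = 3×1 + 0  (stop)
So 1621/1393 = [1; 6, 9, 8, 3].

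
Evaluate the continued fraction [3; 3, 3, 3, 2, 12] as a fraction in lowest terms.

Using pₖ = aₖpₖ₋₁ + pₖ₋₂ and qₖ = aₖqₖ₋₁ + qₖ₋₂:
  k=0: a=3, p=3, q=1
  k=1: a=3, p=10, q=3
  k=2: a=3, p=33, q=10
  k=3: a=3, p=109, q=33
  k=4: a=2, p=251, q=76
  k=5: a=12, p=3121, q=945

3121/945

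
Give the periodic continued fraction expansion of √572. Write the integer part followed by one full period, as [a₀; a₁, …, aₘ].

a₀ = ⌊√572⌋ = 23.
With m₀=0, d₀=1 and mₖ₊₁ = dₖaₖ − mₖ, dₖ₊₁ = (n − mₖ₊₁²)/dₖ, aₖ₊₁ = ⌊(a₀+mₖ₊₁)/dₖ₊₁⌋:
  k=1: m=23, d=43, a=1
  k=2: m=20, d=4, a=10
  k=3: m=20, d=43, a=1
  k=4: m=23, d=1, a=46
d=1 and a=2a₀=46 at k=4, so the next step gives (m, d) = (23, 43) again — its k=1 value — and the period has length 4.

[23; 1, 10, 1, 46]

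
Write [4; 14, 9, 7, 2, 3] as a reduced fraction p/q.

27283/6702

Using pₖ = aₖpₖ₋₁ + pₖ₋₂ and qₖ = aₖqₖ₋₁ + qₖ₋₂:
  k=0: a=4, p=4, q=1
  k=1: a=14, p=57, q=14
  k=2: a=9, p=517, q=127
  k=3: a=7, p=3676, q=903
  k=4: a=2, p=7869, q=1933
  k=5: a=3, p=27283, q=6702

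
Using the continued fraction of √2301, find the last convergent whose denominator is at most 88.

√2301 = [47; 1, 30, 1, 94, …] (period length 4).
Convergents:
  p_0/q_0 = 47/1
  p_1/q_1 = 48/1
  p_2/q_2 = 1487/31
  p_3/q_3 = 1535/32
  p_4/q_4 = 145777/3039
q_3 = 32 ≤ 88 < 3039 = q_4, so the answer is 1535/32.

1535/32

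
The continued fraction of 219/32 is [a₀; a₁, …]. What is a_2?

219 = 6·32 + 27   →  a_0 = 6
32 = 1·27 + 5   →  a_1 = 1
27 = 5·5 + 2   →  a_2 = 5

5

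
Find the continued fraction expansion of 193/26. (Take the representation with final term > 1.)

[7; 2, 2, 1, 3]

193 = 7*26 + 11
26 = 2*11 + 4
11 = 2*4 + 3
4 = 1*3 + 1
3 = 3*1 + 0  (stop)
So 193/26 = [7; 2, 2, 1, 3].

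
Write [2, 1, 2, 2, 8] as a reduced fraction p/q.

Using pₖ = aₖpₖ₋₁ + pₖ₋₂ and qₖ = aₖqₖ₋₁ + qₖ₋₂:
  k=0: a=2, p=2, q=1
  k=1: a=1, p=3, q=1
  k=2: a=2, p=8, q=3
  k=3: a=2, p=19, q=7
  k=4: a=8, p=160, q=59

160/59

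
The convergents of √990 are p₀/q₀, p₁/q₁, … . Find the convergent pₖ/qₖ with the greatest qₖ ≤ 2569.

√990 = [31; 2, 6, 2, 62, …] (period length 4).
Convergents:
  p_0/q_0 = 31/1
  p_1/q_1 = 63/2
  p_2/q_2 = 409/13
  p_3/q_3 = 881/28
  p_4/q_4 = 55031/1749
  p_5/q_5 = 110943/3526
q_4 = 1749 ≤ 2569 < 3526 = q_5, so the answer is 55031/1749.

55031/1749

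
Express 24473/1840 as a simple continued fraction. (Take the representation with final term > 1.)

[13; 3, 3, 18, 10]

24473 = 13*1840 + 553
1840 = 3*553 + 181
553 = 3*181 + 10
181 = 18*10 + 1
10 = 10*1 + 0  (stop)
So 24473/1840 = [13; 3, 3, 18, 10].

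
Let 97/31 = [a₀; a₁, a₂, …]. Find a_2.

1

97 = 3·31 + 4   →  a_0 = 3
31 = 7·4 + 3   →  a_1 = 7
4 = 1·3 + 1   →  a_2 = 1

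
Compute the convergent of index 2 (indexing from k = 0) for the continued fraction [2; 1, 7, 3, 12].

23/8

Using pₖ = aₖpₖ₋₁ + pₖ₋₂, qₖ = aₖqₖ₋₁ + qₖ₋₂ (with p₋₁=1, p₋₂=0, q₋₁=0, q₋₂=1):
  k=0: a=2, p=2, q=1
  k=1: a=1, p=3, q=1
  k=2: a=7, p=23, q=8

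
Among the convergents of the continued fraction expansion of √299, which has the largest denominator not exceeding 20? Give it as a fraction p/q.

√299 = [17; 3, 2, 3, 34, …] (period length 4).
Convergents:
  p_0/q_0 = 17/1
  p_1/q_1 = 52/3
  p_2/q_2 = 121/7
  p_3/q_3 = 415/24
q_2 = 7 ≤ 20 < 24 = q_3, so the answer is 121/7.

121/7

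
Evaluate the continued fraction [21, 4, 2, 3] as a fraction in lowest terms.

658/31

Fold from the inside: start with 3/1.
  2 + 1/3 = 7/3
  4 + 3/7 = 31/7
  21 + 7/31 = 658/31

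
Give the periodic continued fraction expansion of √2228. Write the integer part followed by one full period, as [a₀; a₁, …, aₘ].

[47; 4, 1, 22, 1, 4, 94]

a₀ = ⌊√2228⌋ = 47.
With m₀=0, d₀=1 and mₖ₊₁ = dₖaₖ − mₖ, dₖ₊₁ = (n − mₖ₊₁²)/dₖ, aₖ₊₁ = ⌊(a₀+mₖ₊₁)/dₖ₊₁⌋:
  k=1: m=47, d=19, a=4
  k=2: m=29, d=73, a=1
  k=3: m=44, d=4, a=22
  k=4: m=44, d=73, a=1
  k=5: m=29, d=19, a=4
  k=6: m=47, d=1, a=94
d=1 and a=2a₀=94 at k=6, so the next step gives (m, d) = (47, 19) again — its k=1 value — and the period has length 6.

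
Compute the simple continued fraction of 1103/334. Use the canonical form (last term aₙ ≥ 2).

1103 = 3·334 + 101
334 = 3·101 + 31
101 = 3·31 + 8
31 = 3·8 + 7
8 = 1·7 + 1
7 = 7·1 + 0  (stop)
So 1103/334 = [3; 3, 3, 3, 1, 7].

[3; 3, 3, 3, 1, 7]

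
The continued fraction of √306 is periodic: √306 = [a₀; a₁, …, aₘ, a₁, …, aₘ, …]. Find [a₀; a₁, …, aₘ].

[17; 2, 34]

a₀ = ⌊√306⌋ = 17.
With m₀=0, d₀=1 and mₖ₊₁ = dₖaₖ − mₖ, dₖ₊₁ = (n − mₖ₊₁²)/dₖ, aₖ₊₁ = ⌊(a₀+mₖ₊₁)/dₖ₊₁⌋:
  k=1: m=17, d=17, a=2
  k=2: m=17, d=1, a=34
d=1 and a=2a₀=34 at k=2, so the next step gives (m, d) = (17, 17) again — its k=1 value — and the period has length 2.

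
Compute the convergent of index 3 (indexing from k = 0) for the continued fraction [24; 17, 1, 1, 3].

842/35

Using pₖ = aₖpₖ₋₁ + pₖ₋₂, qₖ = aₖqₖ₋₁ + qₖ₋₂ (with p₋₁=1, p₋₂=0, q₋₁=0, q₋₂=1):
  k=0: a=24, p=24, q=1
  k=1: a=17, p=409, q=17
  k=2: a=1, p=433, q=18
  k=3: a=1, p=842, q=35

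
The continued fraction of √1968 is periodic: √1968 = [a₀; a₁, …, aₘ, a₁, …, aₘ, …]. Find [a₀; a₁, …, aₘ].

a₀ = ⌊√1968⌋ = 44.
With m₀=0, d₀=1 and mₖ₊₁ = dₖaₖ − mₖ, dₖ₊₁ = (n − mₖ₊₁²)/dₖ, aₖ₊₁ = ⌊(a₀+mₖ₊₁)/dₖ₊₁⌋:
  k=1: m=44, d=32, a=2
  k=2: m=20, d=49, a=1
  k=3: m=29, d=23, a=3
  k=4: m=40, d=16, a=5
  k=5: m=40, d=23, a=3
  k=6: m=29, d=49, a=1
  k=7: m=20, d=32, a=2
  k=8: m=44, d=1, a=88
d=1 and a=2a₀=88 at k=8, so the next step gives (m, d) = (44, 32) again — its k=1 value — and the period has length 8.

[44; 2, 1, 3, 5, 3, 1, 2, 88]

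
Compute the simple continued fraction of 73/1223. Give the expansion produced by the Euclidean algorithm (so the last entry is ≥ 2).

[0; 16, 1, 3, 18]

73 = 0·1223 + 73
1223 = 16·73 + 55
73 = 1·55 + 18
55 = 3·18 + 1
18 = 18·1 + 0  (stop)
So 73/1223 = [0; 16, 1, 3, 18].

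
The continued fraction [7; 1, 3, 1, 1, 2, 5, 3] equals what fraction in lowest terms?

Fold from the inside: start with 3/1.
  5 + 1/3 = 16/3
  2 + 3/16 = 35/16
  1 + 16/35 = 51/35
  1 + 35/51 = 86/51
  3 + 51/86 = 309/86
  1 + 86/309 = 395/309
  7 + 309/395 = 3074/395

3074/395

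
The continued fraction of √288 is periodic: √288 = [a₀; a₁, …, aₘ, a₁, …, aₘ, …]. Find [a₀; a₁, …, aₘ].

a₀ = ⌊√288⌋ = 16.

[16; 1, 32]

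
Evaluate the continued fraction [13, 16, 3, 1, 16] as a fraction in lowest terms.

14224/1089

Fold from the inside: start with 16/1.
  1 + 1/16 = 17/16
  3 + 16/17 = 67/17
  16 + 17/67 = 1089/67
  13 + 67/1089 = 14224/1089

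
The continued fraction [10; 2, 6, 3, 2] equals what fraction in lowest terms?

Using pₖ = aₖpₖ₋₁ + pₖ₋₂ and qₖ = aₖqₖ₋₁ + qₖ₋₂:
  k=0: a=10, p=10, q=1
  k=1: a=2, p=21, q=2
  k=2: a=6, p=136, q=13
  k=3: a=3, p=429, q=41
  k=4: a=2, p=994, q=95

994/95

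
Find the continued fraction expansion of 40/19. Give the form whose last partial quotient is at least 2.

40 = 2×19 + 2
19 = 9×2 + 1
2 = 2×1 + 0  (stop)
So 40/19 = [2; 9, 2].

[2; 9, 2]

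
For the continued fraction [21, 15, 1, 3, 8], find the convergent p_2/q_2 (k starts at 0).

337/16

Using pₖ = aₖpₖ₋₁ + pₖ₋₂, qₖ = aₖqₖ₋₁ + qₖ₋₂ (with p₋₁=1, p₋₂=0, q₋₁=0, q₋₂=1):
  k=0: a=21, p=21, q=1
  k=1: a=15, p=316, q=15
  k=2: a=1, p=337, q=16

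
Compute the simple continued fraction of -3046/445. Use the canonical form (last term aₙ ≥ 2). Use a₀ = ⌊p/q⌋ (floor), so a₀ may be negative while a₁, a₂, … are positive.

-3046 = -7*445 + 69
445 = 6*69 + 31
69 = 2*31 + 7
31 = 4*7 + 3
7 = 2*3 + 1
3 = 3*1 + 0  (stop)
So -3046/445 = [-7; 6, 2, 4, 2, 3].

[-7; 6, 2, 4, 2, 3]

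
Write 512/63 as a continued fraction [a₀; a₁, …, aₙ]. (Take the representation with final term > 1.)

[8; 7, 1, 7]

512 = 8×63 + 8
63 = 7×8 + 7
8 = 1×7 + 1
7 = 7×1 + 0  (stop)
So 512/63 = [8; 7, 1, 7].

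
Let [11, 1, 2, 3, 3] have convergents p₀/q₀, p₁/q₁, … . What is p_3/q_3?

117/10

Using pₖ = aₖpₖ₋₁ + pₖ₋₂, qₖ = aₖqₖ₋₁ + qₖ₋₂ (with p₋₁=1, p₋₂=0, q₋₁=0, q₋₂=1):
  k=0: a=11, p=11, q=1
  k=1: a=1, p=12, q=1
  k=2: a=2, p=35, q=3
  k=3: a=3, p=117, q=10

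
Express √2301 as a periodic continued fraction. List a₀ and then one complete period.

[47; 1, 30, 1, 94]

a₀ = ⌊√2301⌋ = 47.
With m₀=0, d₀=1 and mₖ₊₁ = dₖaₖ − mₖ, dₖ₊₁ = (n − mₖ₊₁²)/dₖ, aₖ₊₁ = ⌊(a₀+mₖ₊₁)/dₖ₊₁⌋:
  k=1: m=47, d=92, a=1
  k=2: m=45, d=3, a=30
  k=3: m=45, d=92, a=1
  k=4: m=47, d=1, a=94
d=1 and a=2a₀=94 at k=4, so the next step gives (m, d) = (47, 92) again — its k=1 value — and the period has length 4.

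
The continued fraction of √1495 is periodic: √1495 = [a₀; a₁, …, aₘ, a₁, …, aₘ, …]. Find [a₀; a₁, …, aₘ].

[38; 1, 1, 1, 76]

a₀ = ⌊√1495⌋ = 38.
With m₀=0, d₀=1 and mₖ₊₁ = dₖaₖ − mₖ, dₖ₊₁ = (n − mₖ₊₁²)/dₖ, aₖ₊₁ = ⌊(a₀+mₖ₊₁)/dₖ₊₁⌋:
  k=1: m=38, d=51, a=1
  k=2: m=13, d=26, a=1
  k=3: m=13, d=51, a=1
  k=4: m=38, d=1, a=76
d=1 and a=2a₀=76 at k=4, so the next step gives (m, d) = (38, 51) again — its k=1 value — and the period has length 4.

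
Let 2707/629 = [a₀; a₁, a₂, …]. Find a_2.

3

2707 = 4·629 + 191   →  a_0 = 4
629 = 3·191 + 56   →  a_1 = 3
191 = 3·56 + 23   →  a_2 = 3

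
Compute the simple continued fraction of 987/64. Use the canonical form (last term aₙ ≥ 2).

987 = 15·64 + 27
64 = 2·27 + 10
27 = 2·10 + 7
10 = 1·7 + 3
7 = 2·3 + 1
3 = 3·1 + 0  (stop)
So 987/64 = [15; 2, 2, 1, 2, 3].

[15; 2, 2, 1, 2, 3]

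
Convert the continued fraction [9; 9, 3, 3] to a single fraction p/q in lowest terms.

Using pₖ = aₖpₖ₋₁ + pₖ₋₂ and qₖ = aₖqₖ₋₁ + qₖ₋₂:
  k=0: a=9, p=9, q=1
  k=1: a=9, p=82, q=9
  k=2: a=3, p=255, q=28
  k=3: a=3, p=847, q=93

847/93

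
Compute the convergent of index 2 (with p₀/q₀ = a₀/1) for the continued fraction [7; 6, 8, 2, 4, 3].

Using pₖ = aₖpₖ₋₁ + pₖ₋₂, qₖ = aₖqₖ₋₁ + qₖ₋₂ (with p₋₁=1, p₋₂=0, q₋₁=0, q₋₂=1):
  k=0: a=7, p=7, q=1
  k=1: a=6, p=43, q=6
  k=2: a=8, p=351, q=49

351/49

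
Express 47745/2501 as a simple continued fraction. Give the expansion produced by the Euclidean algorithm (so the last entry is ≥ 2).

[19; 11, 15, 15]

47745 = 19*2501 + 226
2501 = 11*226 + 15
226 = 15*15 + 1
15 = 15*1 + 0  (stop)
So 47745/2501 = [19; 11, 15, 15].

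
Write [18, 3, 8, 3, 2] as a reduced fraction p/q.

3316/181

Using pₖ = aₖpₖ₋₁ + pₖ₋₂ and qₖ = aₖqₖ₋₁ + qₖ₋₂:
  k=0: a=18, p=18, q=1
  k=1: a=3, p=55, q=3
  k=2: a=8, p=458, q=25
  k=3: a=3, p=1429, q=78
  k=4: a=2, p=3316, q=181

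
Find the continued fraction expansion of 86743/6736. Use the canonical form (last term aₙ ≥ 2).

86743 = 12·6736 + 5911
6736 = 1·5911 + 825
5911 = 7·825 + 136
825 = 6·136 + 9
136 = 15·9 + 1
9 = 9·1 + 0  (stop)
So 86743/6736 = [12; 1, 7, 6, 15, 9].

[12; 1, 7, 6, 15, 9]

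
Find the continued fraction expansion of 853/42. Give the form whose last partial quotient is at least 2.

853 = 20*42 + 13
42 = 3*13 + 3
13 = 4*3 + 1
3 = 3*1 + 0  (stop)
So 853/42 = [20; 3, 4, 3].

[20; 3, 4, 3]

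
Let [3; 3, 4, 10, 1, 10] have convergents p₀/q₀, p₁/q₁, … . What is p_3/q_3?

440/133

Using pₖ = aₖpₖ₋₁ + pₖ₋₂, qₖ = aₖqₖ₋₁ + qₖ₋₂ (with p₋₁=1, p₋₂=0, q₋₁=0, q₋₂=1):
  k=0: a=3, p=3, q=1
  k=1: a=3, p=10, q=3
  k=2: a=4, p=43, q=13
  k=3: a=10, p=440, q=133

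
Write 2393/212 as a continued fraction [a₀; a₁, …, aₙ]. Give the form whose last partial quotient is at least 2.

[11; 3, 2, 9, 1, 2]

2393 = 11×212 + 61
212 = 3×61 + 29
61 = 2×29 + 3
29 = 9×3 + 2
3 = 1×2 + 1
2 = 2×1 + 0  (stop)
So 2393/212 = [11; 3, 2, 9, 1, 2].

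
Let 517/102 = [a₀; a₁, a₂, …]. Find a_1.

14

517 = 5·102 + 7   →  a_0 = 5
102 = 14·7 + 4   →  a_1 = 14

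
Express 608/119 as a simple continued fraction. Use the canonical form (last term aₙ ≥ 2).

608 = 5*119 + 13
119 = 9*13 + 2
13 = 6*2 + 1
2 = 2*1 + 0  (stop)
So 608/119 = [5; 9, 6, 2].

[5; 9, 6, 2]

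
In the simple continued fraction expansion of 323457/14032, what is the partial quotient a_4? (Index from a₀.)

323457 = 23·14032 + 721   →  a_0 = 23
14032 = 19·721 + 333   →  a_1 = 19
721 = 2·333 + 55   →  a_2 = 2
333 = 6·55 + 3   →  a_3 = 6
55 = 18·3 + 1   →  a_4 = 18

18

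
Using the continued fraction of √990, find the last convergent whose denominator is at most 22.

409/13

√990 = [31; 2, 6, 2, 62, …] (period length 4).
Convergents:
  p_0/q_0 = 31/1
  p_1/q_1 = 63/2
  p_2/q_2 = 409/13
  p_3/q_3 = 881/28
q_2 = 13 ≤ 22 < 28 = q_3, so the answer is 409/13.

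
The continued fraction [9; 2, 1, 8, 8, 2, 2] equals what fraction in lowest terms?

10346/1107

Fold from the inside: start with 2/1.
  2 + 1/2 = 5/2
  8 + 2/5 = 42/5
  8 + 5/42 = 341/42
  1 + 42/341 = 383/341
  2 + 341/383 = 1107/383
  9 + 383/1107 = 10346/1107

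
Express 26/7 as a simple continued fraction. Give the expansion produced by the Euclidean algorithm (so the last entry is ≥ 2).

26 = 3·7 + 5
7 = 1·5 + 2
5 = 2·2 + 1
2 = 2·1 + 0  (stop)
So 26/7 = [3; 1, 2, 2].

[3; 1, 2, 2]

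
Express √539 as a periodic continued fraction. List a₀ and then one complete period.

a₀ = ⌊√539⌋ = 23.
With m₀=0, d₀=1 and mₖ₊₁ = dₖaₖ − mₖ, dₖ₊₁ = (n − mₖ₊₁²)/dₖ, aₖ₊₁ = ⌊(a₀+mₖ₊₁)/dₖ₊₁⌋:
  k=1: m=23, d=10, a=4
  k=2: m=17, d=25, a=1
  k=3: m=8, d=19, a=1
  k=4: m=11, d=22, a=1
  k=5: m=11, d=19, a=1
  k=6: m=8, d=25, a=1
  k=7: m=17, d=10, a=4
  k=8: m=23, d=1, a=46
d=1 and a=2a₀=46 at k=8, so the next step gives (m, d) = (23, 10) again — its k=1 value — and the period has length 8.

[23; 4, 1, 1, 1, 1, 1, 4, 46]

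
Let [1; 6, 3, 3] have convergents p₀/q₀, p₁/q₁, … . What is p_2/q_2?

22/19

Using pₖ = aₖpₖ₋₁ + pₖ₋₂, qₖ = aₖqₖ₋₁ + qₖ₋₂ (with p₋₁=1, p₋₂=0, q₋₁=0, q₋₂=1):
  k=0: a=1, p=1, q=1
  k=1: a=6, p=7, q=6
  k=2: a=3, p=22, q=19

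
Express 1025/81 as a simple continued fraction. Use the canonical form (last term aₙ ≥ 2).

1025 = 12*81 + 53
81 = 1*53 + 28
53 = 1*28 + 25
28 = 1*25 + 3
25 = 8*3 + 1
3 = 3*1 + 0  (stop)
So 1025/81 = [12; 1, 1, 1, 8, 3].

[12; 1, 1, 1, 8, 3]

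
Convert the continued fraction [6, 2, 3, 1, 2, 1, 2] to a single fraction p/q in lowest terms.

Using pₖ = aₖpₖ₋₁ + pₖ₋₂ and qₖ = aₖqₖ₋₁ + qₖ₋₂:
  k=0: a=6, p=6, q=1
  k=1: a=2, p=13, q=2
  k=2: a=3, p=45, q=7
  k=3: a=1, p=58, q=9
  k=4: a=2, p=161, q=25
  k=5: a=1, p=219, q=34
  k=6: a=2, p=599, q=93

599/93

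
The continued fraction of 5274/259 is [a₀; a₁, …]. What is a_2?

1

5274 = 20·259 + 94   →  a_0 = 20
259 = 2·94 + 71   →  a_1 = 2
94 = 1·71 + 23   →  a_2 = 1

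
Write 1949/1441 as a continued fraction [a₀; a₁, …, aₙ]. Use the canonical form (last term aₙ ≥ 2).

1949 = 1×1441 + 508
1441 = 2×508 + 425
508 = 1×425 + 83
425 = 5×83 + 10
83 = 8×10 + 3
10 = 3×3 + 1
3 = 3×1 + 0  (stop)
So 1949/1441 = [1; 2, 1, 5, 8, 3, 3].

[1; 2, 1, 5, 8, 3, 3]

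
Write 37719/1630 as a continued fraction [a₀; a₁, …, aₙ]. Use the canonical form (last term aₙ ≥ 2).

37719 = 23*1630 + 229
1630 = 7*229 + 27
229 = 8*27 + 13
27 = 2*13 + 1
13 = 13*1 + 0  (stop)
So 37719/1630 = [23; 7, 8, 2, 13].

[23; 7, 8, 2, 13]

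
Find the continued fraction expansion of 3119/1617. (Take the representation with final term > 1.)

3119 = 1*1617 + 1502
1617 = 1*1502 + 115
1502 = 13*115 + 7
115 = 16*7 + 3
7 = 2*3 + 1
3 = 3*1 + 0  (stop)
So 3119/1617 = [1; 1, 13, 16, 2, 3].

[1; 1, 13, 16, 2, 3]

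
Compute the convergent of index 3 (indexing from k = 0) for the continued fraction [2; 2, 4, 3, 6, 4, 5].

71/29

Using pₖ = aₖpₖ₋₁ + pₖ₋₂, qₖ = aₖqₖ₋₁ + qₖ₋₂ (with p₋₁=1, p₋₂=0, q₋₁=0, q₋₂=1):
  k=0: a=2, p=2, q=1
  k=1: a=2, p=5, q=2
  k=2: a=4, p=22, q=9
  k=3: a=3, p=71, q=29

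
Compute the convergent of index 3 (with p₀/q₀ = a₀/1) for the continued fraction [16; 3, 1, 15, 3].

1024/63

Using pₖ = aₖpₖ₋₁ + pₖ₋₂, qₖ = aₖqₖ₋₁ + qₖ₋₂ (with p₋₁=1, p₋₂=0, q₋₁=0, q₋₂=1):
  k=0: a=16, p=16, q=1
  k=1: a=3, p=49, q=3
  k=2: a=1, p=65, q=4
  k=3: a=15, p=1024, q=63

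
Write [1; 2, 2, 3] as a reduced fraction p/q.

Using pₖ = aₖpₖ₋₁ + pₖ₋₂ and qₖ = aₖqₖ₋₁ + qₖ₋₂:
  k=0: a=1, p=1, q=1
  k=1: a=2, p=3, q=2
  k=2: a=2, p=7, q=5
  k=3: a=3, p=24, q=17

24/17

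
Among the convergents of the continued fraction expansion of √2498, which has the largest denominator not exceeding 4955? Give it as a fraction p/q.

247351/4949

√2498 = [49; 1, 48, 1, 98, …] (period length 4).
Convergents:
  p_0/q_0 = 49/1
  p_1/q_1 = 50/1
  p_2/q_2 = 2449/49
  p_3/q_3 = 2499/50
  p_4/q_4 = 247351/4949
  p_5/q_5 = 249850/4999
q_4 = 4949 ≤ 4955 < 4999 = q_5, so the answer is 247351/4949.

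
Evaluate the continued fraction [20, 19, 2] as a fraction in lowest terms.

Using pₖ = aₖpₖ₋₁ + pₖ₋₂ and qₖ = aₖqₖ₋₁ + qₖ₋₂:
  k=0: a=20, p=20, q=1
  k=1: a=19, p=381, q=19
  k=2: a=2, p=782, q=39

782/39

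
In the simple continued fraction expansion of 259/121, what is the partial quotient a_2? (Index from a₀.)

259 = 2·121 + 17   →  a_0 = 2
121 = 7·17 + 2   →  a_1 = 7
17 = 8·2 + 1   →  a_2 = 8

8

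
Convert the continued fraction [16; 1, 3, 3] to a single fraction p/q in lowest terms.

Using pₖ = aₖpₖ₋₁ + pₖ₋₂ and qₖ = aₖqₖ₋₁ + qₖ₋₂:
  k=0: a=16, p=16, q=1
  k=1: a=1, p=17, q=1
  k=2: a=3, p=67, q=4
  k=3: a=3, p=218, q=13

218/13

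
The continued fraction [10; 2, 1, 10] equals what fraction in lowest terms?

Using pₖ = aₖpₖ₋₁ + pₖ₋₂ and qₖ = aₖqₖ₋₁ + qₖ₋₂:
  k=0: a=10, p=10, q=1
  k=1: a=2, p=21, q=2
  k=2: a=1, p=31, q=3
  k=3: a=10, p=331, q=32

331/32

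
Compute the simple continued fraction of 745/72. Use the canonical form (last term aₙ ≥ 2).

745 = 10*72 + 25
72 = 2*25 + 22
25 = 1*22 + 3
22 = 7*3 + 1
3 = 3*1 + 0  (stop)
So 745/72 = [10; 2, 1, 7, 3].

[10; 2, 1, 7, 3]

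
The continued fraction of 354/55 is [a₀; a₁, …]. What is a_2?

354 = 6·55 + 24   →  a_0 = 6
55 = 2·24 + 7   →  a_1 = 2
24 = 3·7 + 3   →  a_2 = 3

3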